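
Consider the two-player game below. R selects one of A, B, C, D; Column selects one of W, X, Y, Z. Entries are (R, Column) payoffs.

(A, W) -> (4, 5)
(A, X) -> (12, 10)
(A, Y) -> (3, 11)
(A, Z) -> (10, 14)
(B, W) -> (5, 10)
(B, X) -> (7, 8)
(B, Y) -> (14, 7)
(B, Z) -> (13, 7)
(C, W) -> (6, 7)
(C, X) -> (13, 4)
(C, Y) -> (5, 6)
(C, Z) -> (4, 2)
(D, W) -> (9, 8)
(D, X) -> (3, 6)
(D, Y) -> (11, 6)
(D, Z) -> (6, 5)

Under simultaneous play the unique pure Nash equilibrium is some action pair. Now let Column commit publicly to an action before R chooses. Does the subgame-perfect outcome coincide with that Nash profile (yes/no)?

R best-responds to each possible Column move:
- W: R compares 4, 5, 6, 9 and picks D; Column would get 8.
- X: R compares 12, 7, 13, 3 and picks C; Column would get 4.
- Y: R compares 3, 14, 5, 11 and picks B; Column would get 7.
- Z: R compares 10, 13, 4, 6 and picks B; Column would get 7.
Maximizing over 8, 4, 7, 7, Column chooses W. Subgame-perfect outcome: (D, W) with payoffs (9, 8).
Now find the simultaneous Nash equilibrium.
R's best replies: W→D; X→C; Y→B; Z→B.
Column's best replies: A→Z; B→W; C→W; D→W.
The unique mutual best reply is (D, W), giving (9, 8).
Sequential outcome (D, W) coincides with the Nash profile (D, W).

yes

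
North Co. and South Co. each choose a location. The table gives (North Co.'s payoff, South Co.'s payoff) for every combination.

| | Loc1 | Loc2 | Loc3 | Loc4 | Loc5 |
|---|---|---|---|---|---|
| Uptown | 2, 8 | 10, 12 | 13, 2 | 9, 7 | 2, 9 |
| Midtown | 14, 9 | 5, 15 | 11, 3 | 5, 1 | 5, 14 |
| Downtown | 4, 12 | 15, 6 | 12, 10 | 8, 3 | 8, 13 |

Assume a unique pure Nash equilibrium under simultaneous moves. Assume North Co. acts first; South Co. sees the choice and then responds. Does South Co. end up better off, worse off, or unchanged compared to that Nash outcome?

South Co. best-responds to each possible North Co. move:
- Uptown: South Co. compares 8, 12, 2, 7, 9 and picks Loc2; North Co. would get 10.
- Midtown: South Co. compares 9, 15, 3, 1, 14 and picks Loc2; North Co. would get 5.
- Downtown: South Co. compares 12, 6, 10, 3, 13 and picks Loc5; North Co. would get 8.
Maximizing over 10, 5, 8, North Co. chooses Uptown. Subgame-perfect outcome: (Uptown, Loc2) with payoffs (10, 12).
For the simultaneous game, intersect best replies.
North Co.'s best replies: Loc1→Midtown; Loc2→Downtown; Loc3→Uptown; Loc4→Uptown; Loc5→Downtown.
South Co.'s best replies: Uptown→Loc2; Midtown→Loc2; Downtown→Loc5.
The unique mutual best reply is (Downtown, Loc5), giving (8, 13).
South Co. earns 12 sequentially versus 13 at the Nash outcome: worse off.

worse off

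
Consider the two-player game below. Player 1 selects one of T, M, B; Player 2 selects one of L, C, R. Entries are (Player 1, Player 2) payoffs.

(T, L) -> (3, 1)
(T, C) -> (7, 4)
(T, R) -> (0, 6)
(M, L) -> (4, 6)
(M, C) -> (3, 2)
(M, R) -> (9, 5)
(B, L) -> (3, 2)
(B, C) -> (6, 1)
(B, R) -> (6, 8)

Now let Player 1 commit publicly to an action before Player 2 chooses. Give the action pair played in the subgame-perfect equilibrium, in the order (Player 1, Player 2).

(B, R)

Player 2 best-responds to each possible Player 1 move:
- T: BR = R, leader payoff 0.
- M: BR = L, leader payoff 4.
- B: BR = R, leader payoff 6.
Maximizing over 0, 4, 6, Player 1 chooses B. Subgame-perfect outcome: (B, R) with payoffs (6, 8).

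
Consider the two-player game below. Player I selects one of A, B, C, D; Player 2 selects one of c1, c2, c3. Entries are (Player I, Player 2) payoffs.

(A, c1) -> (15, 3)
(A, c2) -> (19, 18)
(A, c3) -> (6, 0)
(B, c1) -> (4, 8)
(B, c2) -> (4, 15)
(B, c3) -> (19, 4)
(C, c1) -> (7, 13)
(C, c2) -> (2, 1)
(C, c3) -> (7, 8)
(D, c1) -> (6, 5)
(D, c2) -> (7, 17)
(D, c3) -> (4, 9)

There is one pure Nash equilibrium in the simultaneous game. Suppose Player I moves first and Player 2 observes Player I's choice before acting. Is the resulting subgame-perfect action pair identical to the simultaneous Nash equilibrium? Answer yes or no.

yes

Work backward from Player 2's decision.
- A: BR = c2, leader payoff 19.
- B: BR = c2, leader payoff 4.
- C: BR = c1, leader payoff 7.
- D: BR = c2, leader payoff 7.
Player I's induced payoffs are 19, 4, 7, 7, so Player I commits to A. Subgame-perfect outcome: (A, c2) with payoffs (19, 18).
Now find the simultaneous Nash equilibrium.
Player I's best replies: c1→A; c2→A; c3→B.
Player 2's best replies: A→c2; B→c2; C→c1; D→c2.
Only (A, c2) has each player best-responding; Nash payoffs (19, 18).
Sequential outcome (A, c2) coincides with the Nash profile (A, c2).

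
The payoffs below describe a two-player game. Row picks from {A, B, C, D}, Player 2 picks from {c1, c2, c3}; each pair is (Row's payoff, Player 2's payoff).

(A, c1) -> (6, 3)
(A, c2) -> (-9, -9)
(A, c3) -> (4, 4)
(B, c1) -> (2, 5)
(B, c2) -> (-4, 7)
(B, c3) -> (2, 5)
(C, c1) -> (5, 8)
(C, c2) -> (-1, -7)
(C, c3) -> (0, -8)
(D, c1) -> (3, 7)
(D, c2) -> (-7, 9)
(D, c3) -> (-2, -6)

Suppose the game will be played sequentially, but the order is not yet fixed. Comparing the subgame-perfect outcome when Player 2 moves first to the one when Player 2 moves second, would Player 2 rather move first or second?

If Row leads: Player 2's best replies are A→c3, B→c2, C→c1, D→c2; Row's induced payoffs 4, -4, 5, -7; outcome (C, c1), payoffs (5, 8).
If Player 2 leads: Row's best replies are c1→A, c2→C, c3→A; Player 2's induced payoffs 3, -7, 4; outcome (A, c3), payoffs (4, 4).
Player 2 gets 4 moving first and 8 moving second, so Player 2 prefers to move second.

second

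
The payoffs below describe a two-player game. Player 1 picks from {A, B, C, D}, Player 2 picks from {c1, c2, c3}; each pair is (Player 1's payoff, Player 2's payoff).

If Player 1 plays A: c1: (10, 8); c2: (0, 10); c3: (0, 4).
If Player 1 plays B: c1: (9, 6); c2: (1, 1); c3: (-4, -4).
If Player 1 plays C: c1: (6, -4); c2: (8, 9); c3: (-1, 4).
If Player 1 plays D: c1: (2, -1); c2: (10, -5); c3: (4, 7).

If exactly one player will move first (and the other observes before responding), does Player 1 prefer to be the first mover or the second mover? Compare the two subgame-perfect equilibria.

second

If Player 1 leads: Player 2's best replies are A→c2, B→c1, C→c2, D→c3; Player 1's induced payoffs 0, 9, 8, 4; outcome (B, c1), payoffs (9, 6).
If Player 2 leads: Player 1's best replies are c1→A, c2→D, c3→D; Player 2's induced payoffs 8, -5, 7; outcome (A, c1), payoffs (10, 8).
Player 1 gets 9 moving first and 10 moving second, so Player 1 prefers to move second.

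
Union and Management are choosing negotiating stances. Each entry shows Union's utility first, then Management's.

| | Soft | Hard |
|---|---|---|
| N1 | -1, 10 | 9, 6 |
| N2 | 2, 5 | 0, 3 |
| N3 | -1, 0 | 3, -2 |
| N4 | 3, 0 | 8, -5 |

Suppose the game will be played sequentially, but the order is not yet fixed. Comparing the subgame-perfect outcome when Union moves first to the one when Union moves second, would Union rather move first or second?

second

If Union leads: Management's best replies are N1→Soft, N2→Soft, N3→Soft, N4→Soft; Union's induced payoffs -1, 2, -1, 3; outcome (N4, Soft), payoffs (3, 0).
If Management leads: Union's best replies are Soft→N4, Hard→N1; Management's induced payoffs 0, 6; outcome (N1, Hard), payoffs (9, 6).
Union gets 3 moving first and 9 moving second, so Union prefers to move second.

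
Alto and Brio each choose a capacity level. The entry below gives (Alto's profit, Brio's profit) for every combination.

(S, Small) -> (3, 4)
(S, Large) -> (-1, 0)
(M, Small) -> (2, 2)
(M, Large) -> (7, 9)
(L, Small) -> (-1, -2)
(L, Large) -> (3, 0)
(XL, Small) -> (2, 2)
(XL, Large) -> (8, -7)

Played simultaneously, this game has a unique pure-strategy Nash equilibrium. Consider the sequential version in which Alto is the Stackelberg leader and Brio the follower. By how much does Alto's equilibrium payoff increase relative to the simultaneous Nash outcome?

4

Backward induction with Alto moving first.
- S → Brio plays Small (best of 4, 0); Alto gets 3.
- M → Brio plays Large (best of 2, 9); Alto gets 7.
- L → Brio plays Large (best of -2, 0); Alto gets 3.
- XL → Brio plays Small (best of 2, -7); Alto gets 2.
Maximizing over 3, 7, 3, 2, Alto chooses M. Subgame-perfect outcome: (M, Large) with payoffs (7, 9).
Under simultaneous play:
Alto's best replies: Small→S; Large→XL.
Brio's best replies: S→Small; M→Large; L→Large; XL→Small.
The unique mutual best reply is (S, Small), giving (3, 4).
Alto's commitment gain: 7 − 3 = 4.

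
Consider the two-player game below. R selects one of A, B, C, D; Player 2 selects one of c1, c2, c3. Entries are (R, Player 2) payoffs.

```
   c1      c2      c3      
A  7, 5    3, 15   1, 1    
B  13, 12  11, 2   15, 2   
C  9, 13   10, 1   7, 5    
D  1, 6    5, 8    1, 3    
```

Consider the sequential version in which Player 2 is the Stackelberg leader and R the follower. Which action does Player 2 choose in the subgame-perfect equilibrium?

c1

Work backward from R's decision.
- c1: BR = B, leader payoff 12.
- c2: BR = B, leader payoff 2.
- c3: BR = B, leader payoff 2.
Maximizing over 12, 2, 2, Player 2 chooses c1. Subgame-perfect outcome: (B, c1) with payoffs (13, 12).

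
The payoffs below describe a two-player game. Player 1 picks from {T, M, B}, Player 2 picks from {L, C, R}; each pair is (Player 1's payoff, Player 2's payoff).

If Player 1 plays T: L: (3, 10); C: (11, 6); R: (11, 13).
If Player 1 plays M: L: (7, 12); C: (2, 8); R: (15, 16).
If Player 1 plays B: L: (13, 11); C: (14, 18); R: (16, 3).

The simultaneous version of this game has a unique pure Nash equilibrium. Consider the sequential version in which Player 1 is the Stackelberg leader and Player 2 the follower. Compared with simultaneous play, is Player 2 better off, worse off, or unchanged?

worse off

Solve by backward induction (Player 1 leads).
- T: BR = R, leader payoff 11.
- M: BR = R, leader payoff 15.
- B: BR = C, leader payoff 14.
Player 1's induced payoffs are 11, 15, 14, so Player 1 commits to M. Subgame-perfect outcome: (M, R) with payoffs (15, 16).
Under simultaneous play:
Player 1's best replies: L→B; C→B; R→B.
Player 2's best replies: T→R; M→R; B→C.
The unique mutual best reply is (B, C), giving (14, 18).
Player 2 earns 16 sequentially versus 18 at the Nash outcome: worse off.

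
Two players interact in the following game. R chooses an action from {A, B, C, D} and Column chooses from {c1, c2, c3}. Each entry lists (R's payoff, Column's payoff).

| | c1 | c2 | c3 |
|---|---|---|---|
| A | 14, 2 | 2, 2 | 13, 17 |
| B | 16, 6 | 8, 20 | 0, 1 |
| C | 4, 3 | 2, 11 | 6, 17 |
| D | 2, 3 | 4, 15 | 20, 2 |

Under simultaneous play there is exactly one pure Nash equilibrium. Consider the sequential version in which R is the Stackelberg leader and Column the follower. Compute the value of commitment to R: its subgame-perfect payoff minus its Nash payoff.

Column best-responds to each possible R move:
- A: BR = c3, leader payoff 13.
- B: BR = c2, leader payoff 8.
- C: BR = c3, leader payoff 6.
- D: BR = c2, leader payoff 4.
R's induced payoffs are 13, 8, 6, 4, so R commits to A. Subgame-perfect outcome: (A, c3) with payoffs (13, 17).
Under simultaneous play:
R's best replies: c1→B; c2→B; c3→D.
Column's best replies: A→c3; B→c2; C→c3; D→c2.
Only (B, c2) has each player best-responding; Nash payoffs (8, 20).
R's commitment gain: 13 − 8 = 5.

5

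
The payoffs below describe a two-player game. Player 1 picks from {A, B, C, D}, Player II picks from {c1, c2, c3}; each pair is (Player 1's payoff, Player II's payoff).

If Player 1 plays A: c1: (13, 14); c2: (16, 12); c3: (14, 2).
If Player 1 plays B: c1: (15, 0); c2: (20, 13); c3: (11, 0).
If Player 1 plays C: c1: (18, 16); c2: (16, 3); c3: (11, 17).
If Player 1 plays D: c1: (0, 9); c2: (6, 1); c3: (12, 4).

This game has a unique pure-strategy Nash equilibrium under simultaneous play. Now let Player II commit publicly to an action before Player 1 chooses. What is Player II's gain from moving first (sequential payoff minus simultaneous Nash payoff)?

Work backward from Player 1's decision.
- c1: BR = C, leader payoff 16.
- c2: BR = B, leader payoff 13.
- c3: BR = A, leader payoff 2.
Player II's induced payoffs are 16, 13, 2, so Player II commits to c1. Subgame-perfect outcome: (C, c1) with payoffs (18, 16).
Now find the simultaneous Nash equilibrium.
Player 1's best replies: c1→C; c2→B; c3→A.
Player II's best replies: A→c1; B→c2; C→c3; D→c1.
Only (B, c2) has each player best-responding; Nash payoffs (20, 13).
Player II's commitment gain: 16 − 13 = 3.

3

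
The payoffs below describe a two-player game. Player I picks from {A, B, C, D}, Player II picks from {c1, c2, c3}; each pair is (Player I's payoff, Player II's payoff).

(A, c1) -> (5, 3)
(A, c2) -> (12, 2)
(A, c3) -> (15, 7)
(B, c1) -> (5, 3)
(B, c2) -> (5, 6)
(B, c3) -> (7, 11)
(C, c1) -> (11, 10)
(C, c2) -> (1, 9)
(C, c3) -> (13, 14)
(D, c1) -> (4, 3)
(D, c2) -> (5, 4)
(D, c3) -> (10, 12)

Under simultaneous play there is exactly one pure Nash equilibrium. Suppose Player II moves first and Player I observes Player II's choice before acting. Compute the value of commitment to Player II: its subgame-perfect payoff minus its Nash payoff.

3

Player I best-responds to each possible Player II move:
- c1 → Player I plays C (best of 5, 5, 11, 4); Player II gets 10.
- c2 → Player I plays A (best of 12, 5, 1, 5); Player II gets 2.
- c3 → Player I plays A (best of 15, 7, 13, 10); Player II gets 7.
Among 10, 2, 7, the best is 10 at c1. Subgame-perfect outcome: (C, c1) with payoffs (11, 10).
Under simultaneous play:
Player I's best replies: c1→C; c2→A; c3→A.
Player II's best replies: A→c3; B→c3; C→c3; D→c3.
Only (A, c3) has each player best-responding; Nash payoffs (15, 7).
Player II's commitment gain: 10 − 7 = 3.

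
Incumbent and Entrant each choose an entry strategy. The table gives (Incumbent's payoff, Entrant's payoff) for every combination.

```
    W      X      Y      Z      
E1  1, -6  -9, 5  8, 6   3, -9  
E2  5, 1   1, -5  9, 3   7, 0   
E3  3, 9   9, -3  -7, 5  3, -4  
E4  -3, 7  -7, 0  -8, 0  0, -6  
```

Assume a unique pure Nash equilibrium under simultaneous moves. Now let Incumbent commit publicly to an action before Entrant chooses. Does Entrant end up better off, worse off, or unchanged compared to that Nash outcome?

Solve by backward induction (Incumbent leads).
- E1: Entrant compares -6, 5, 6, -9 and picks Y; Incumbent would get 8.
- E2: Entrant compares 1, -5, 3, 0 and picks Y; Incumbent would get 9.
- E3: Entrant compares 9, -3, 5, -4 and picks W; Incumbent would get 3.
- E4: Entrant compares 7, 0, 0, -6 and picks W; Incumbent would get -3.
Incumbent's induced payoffs are 8, 9, 3, -3, so Incumbent commits to E2. Subgame-perfect outcome: (E2, Y) with payoffs (9, 3).
For the simultaneous game, intersect best replies.
Incumbent's best replies: W→E2; X→E3; Y→E2; Z→E2.
Entrant's best replies: E1→Y; E2→Y; E3→W; E4→W.
Only (E2, Y) has each player best-responding; Nash payoffs (9, 3).
Entrant earns 3 sequentially versus 3 at the Nash outcome: unchanged.

unchanged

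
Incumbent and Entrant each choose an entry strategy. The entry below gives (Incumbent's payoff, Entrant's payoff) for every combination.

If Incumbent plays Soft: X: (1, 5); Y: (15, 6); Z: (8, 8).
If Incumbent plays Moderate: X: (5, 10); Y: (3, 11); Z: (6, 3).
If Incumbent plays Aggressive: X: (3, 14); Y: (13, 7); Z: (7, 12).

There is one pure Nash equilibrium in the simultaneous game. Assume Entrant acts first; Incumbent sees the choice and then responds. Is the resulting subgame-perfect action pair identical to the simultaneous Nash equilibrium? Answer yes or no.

Work backward from Incumbent's decision.
- X → Incumbent plays Moderate (best of 1, 5, 3); Entrant gets 10.
- Y → Incumbent plays Soft (best of 15, 3, 13); Entrant gets 6.
- Z → Incumbent plays Soft (best of 8, 6, 7); Entrant gets 8.
Entrant's induced payoffs are 10, 6, 8, so Entrant commits to X. Subgame-perfect outcome: (Moderate, X) with payoffs (5, 10).
Now find the simultaneous Nash equilibrium.
Incumbent's best replies: X→Moderate; Y→Soft; Z→Soft.
Entrant's best replies: Soft→Z; Moderate→Y; Aggressive→X.
Only (Soft, Z) has each player best-responding; Nash payoffs (8, 8).
Sequential outcome (Moderate, X) differs from the Nash profile (Soft, Z).

no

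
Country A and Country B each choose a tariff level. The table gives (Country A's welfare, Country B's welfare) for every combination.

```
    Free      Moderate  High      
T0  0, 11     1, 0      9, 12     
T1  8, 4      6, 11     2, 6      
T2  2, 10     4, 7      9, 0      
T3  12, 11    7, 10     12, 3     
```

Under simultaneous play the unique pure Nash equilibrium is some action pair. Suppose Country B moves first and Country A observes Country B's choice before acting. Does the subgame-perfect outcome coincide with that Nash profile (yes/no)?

yes

Work backward from Country A's decision.
- Free: Country A compares 0, 8, 2, 12 and picks T3; Country B would get 11.
- Moderate: Country A compares 1, 6, 4, 7 and picks T3; Country B would get 10.
- High: Country A compares 9, 2, 9, 12 and picks T3; Country B would get 3.
Maximizing over 11, 10, 3, Country B chooses Free. Subgame-perfect outcome: (T3, Free) with payoffs (12, 11).
Now find the simultaneous Nash equilibrium.
Country A's best replies: Free→T3; Moderate→T3; High→T3.
Country B's best replies: T0→High; T1→Moderate; T2→Free; T3→Free.
Only (T3, Free) has each player best-responding; Nash payoffs (12, 11).
Sequential outcome (T3, Free) coincides with the Nash profile (T3, Free).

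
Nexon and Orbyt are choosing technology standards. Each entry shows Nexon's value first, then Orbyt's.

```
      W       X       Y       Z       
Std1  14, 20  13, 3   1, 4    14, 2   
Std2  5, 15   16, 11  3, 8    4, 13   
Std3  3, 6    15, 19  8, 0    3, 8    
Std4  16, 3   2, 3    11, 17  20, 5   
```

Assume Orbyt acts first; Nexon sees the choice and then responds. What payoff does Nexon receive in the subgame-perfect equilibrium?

11

Work backward from Nexon's decision.
- W → Nexon plays Std4 (best of 14, 5, 3, 16); Orbyt gets 3.
- X → Nexon plays Std2 (best of 13, 16, 15, 2); Orbyt gets 11.
- Y → Nexon plays Std4 (best of 1, 3, 8, 11); Orbyt gets 17.
- Z → Nexon plays Std4 (best of 14, 4, 3, 20); Orbyt gets 5.
Among 3, 11, 17, 5, the best is 17 at Y. Subgame-perfect outcome: (Std4, Y) with payoffs (11, 17).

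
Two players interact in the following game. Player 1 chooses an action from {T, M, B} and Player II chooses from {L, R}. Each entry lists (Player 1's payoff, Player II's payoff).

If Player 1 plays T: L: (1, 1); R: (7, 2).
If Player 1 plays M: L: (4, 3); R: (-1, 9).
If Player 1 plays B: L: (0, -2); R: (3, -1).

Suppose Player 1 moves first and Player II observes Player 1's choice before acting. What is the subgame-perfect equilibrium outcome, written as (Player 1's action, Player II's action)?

(T, R)

Work backward from Player II's decision.
- T → Player II plays R (best of 1, 2); Player 1 gets 7.
- M → Player II plays R (best of 3, 9); Player 1 gets -1.
- B → Player II plays R (best of -2, -1); Player 1 gets 3.
Among 7, -1, 3, the best is 7 at T. Subgame-perfect outcome: (T, R) with payoffs (7, 2).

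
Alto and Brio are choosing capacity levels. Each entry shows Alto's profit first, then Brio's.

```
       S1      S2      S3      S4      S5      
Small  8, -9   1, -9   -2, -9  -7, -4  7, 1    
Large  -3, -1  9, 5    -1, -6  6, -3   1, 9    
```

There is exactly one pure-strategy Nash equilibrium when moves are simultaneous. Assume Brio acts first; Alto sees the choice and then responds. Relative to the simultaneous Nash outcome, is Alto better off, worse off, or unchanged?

Backward induction with Brio moving first.
- S1: Alto compares 8, -3 and picks Small; Brio would get -9.
- S2: Alto compares 1, 9 and picks Large; Brio would get 5.
- S3: Alto compares -2, -1 and picks Large; Brio would get -6.
- S4: Alto compares -7, 6 and picks Large; Brio would get -3.
- S5: Alto compares 7, 1 and picks Small; Brio would get 1.
Among -9, 5, -6, -3, 1, the best is 5 at S2. Subgame-perfect outcome: (Large, S2) with payoffs (9, 5).
Now find the simultaneous Nash equilibrium.
Alto's best replies: S1→Small; S2→Large; S3→Large; S4→Large; S5→Small.
Brio's best replies: Small→S5; Large→S5.
Only (Small, S5) has each player best-responding; Nash payoffs (7, 1).
Alto earns 9 sequentially versus 7 at the Nash outcome: better off.

better off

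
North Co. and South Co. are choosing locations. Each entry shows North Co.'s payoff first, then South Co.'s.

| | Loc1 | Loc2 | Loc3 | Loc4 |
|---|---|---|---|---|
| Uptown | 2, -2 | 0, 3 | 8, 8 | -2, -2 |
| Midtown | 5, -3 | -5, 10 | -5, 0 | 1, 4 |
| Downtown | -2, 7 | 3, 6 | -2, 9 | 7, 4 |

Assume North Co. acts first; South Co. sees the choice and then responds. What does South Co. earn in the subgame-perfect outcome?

8

Backward induction with North Co. moving first.
- Uptown: BR = Loc3, leader payoff 8.
- Midtown: BR = Loc2, leader payoff -5.
- Downtown: BR = Loc3, leader payoff -2.
Maximizing over 8, -5, -2, North Co. chooses Uptown. Subgame-perfect outcome: (Uptown, Loc3) with payoffs (8, 8).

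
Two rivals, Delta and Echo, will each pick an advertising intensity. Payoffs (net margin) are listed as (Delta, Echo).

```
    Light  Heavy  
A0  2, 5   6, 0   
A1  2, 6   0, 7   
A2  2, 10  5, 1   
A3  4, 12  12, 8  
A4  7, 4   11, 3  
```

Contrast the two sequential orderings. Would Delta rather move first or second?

second

If Delta leads: Echo's best replies are A0→Light, A1→Heavy, A2→Light, A3→Light, A4→Light; Delta's induced payoffs 2, 0, 2, 4, 7; outcome (A4, Light), payoffs (7, 4).
If Echo leads: Delta's best replies are Light→A4, Heavy→A3; Echo's induced payoffs 4, 8; outcome (A3, Heavy), payoffs (12, 8).
Delta gets 7 moving first and 12 moving second, so Delta prefers to move second.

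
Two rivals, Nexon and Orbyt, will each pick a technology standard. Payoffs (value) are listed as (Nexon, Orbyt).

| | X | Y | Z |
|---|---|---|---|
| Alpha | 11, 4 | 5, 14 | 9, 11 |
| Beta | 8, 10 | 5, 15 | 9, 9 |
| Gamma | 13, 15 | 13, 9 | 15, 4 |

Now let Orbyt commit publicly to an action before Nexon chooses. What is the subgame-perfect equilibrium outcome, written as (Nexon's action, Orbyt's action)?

Nexon best-responds to each possible Orbyt move:
- X: BR = Gamma, leader payoff 15.
- Y: BR = Gamma, leader payoff 9.
- Z: BR = Gamma, leader payoff 4.
Among 15, 9, 4, the best is 15 at X. Subgame-perfect outcome: (Gamma, X) with payoffs (13, 15).

(Gamma, X)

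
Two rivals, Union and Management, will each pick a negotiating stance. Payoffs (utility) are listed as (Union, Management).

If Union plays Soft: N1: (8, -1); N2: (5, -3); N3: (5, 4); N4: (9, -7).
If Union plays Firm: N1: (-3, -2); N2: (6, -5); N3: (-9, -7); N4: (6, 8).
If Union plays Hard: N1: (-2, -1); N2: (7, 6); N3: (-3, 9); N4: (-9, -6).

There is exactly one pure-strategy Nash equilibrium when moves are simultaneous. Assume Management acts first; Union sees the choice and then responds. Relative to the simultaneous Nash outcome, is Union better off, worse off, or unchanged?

better off

Union best-responds to each possible Management move:
- N1 → Union plays Soft (best of 8, -3, -2); Management gets -1.
- N2 → Union plays Hard (best of 5, 6, 7); Management gets 6.
- N3 → Union plays Soft (best of 5, -9, -3); Management gets 4.
- N4 → Union plays Soft (best of 9, 6, -9); Management gets -7.
Among -1, 6, 4, -7, the best is 6 at N2. Subgame-perfect outcome: (Hard, N2) with payoffs (7, 6).
For the simultaneous game, intersect best replies.
Union's best replies: N1→Soft; N2→Hard; N3→Soft; N4→Soft.
Management's best replies: Soft→N3; Firm→N4; Hard→N3.
The unique mutual best reply is (Soft, N3), giving (5, 4).
Union earns 7 sequentially versus 5 at the Nash outcome: better off.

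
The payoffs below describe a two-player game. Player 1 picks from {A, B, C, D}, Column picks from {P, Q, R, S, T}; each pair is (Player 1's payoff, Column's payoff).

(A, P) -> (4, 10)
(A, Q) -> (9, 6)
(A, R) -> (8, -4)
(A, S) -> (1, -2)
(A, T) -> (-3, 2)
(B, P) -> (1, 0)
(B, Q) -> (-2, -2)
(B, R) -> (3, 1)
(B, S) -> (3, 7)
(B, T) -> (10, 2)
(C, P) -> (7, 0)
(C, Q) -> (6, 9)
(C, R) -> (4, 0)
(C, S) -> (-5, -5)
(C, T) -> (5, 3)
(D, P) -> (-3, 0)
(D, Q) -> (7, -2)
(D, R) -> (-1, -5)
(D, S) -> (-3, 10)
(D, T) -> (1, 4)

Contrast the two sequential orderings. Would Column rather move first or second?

second

If Player 1 leads: Column's best replies are A→P, B→S, C→Q, D→S; Player 1's induced payoffs 4, 3, 6, -3; outcome (C, Q), payoffs (6, 9).
If Column leads: Player 1's best replies are P→C, Q→A, R→A, S→B, T→B; Column's induced payoffs 0, 6, -4, 7, 2; outcome (B, S), payoffs (3, 7).
Column gets 7 moving first and 9 moving second, so Column prefers to move second.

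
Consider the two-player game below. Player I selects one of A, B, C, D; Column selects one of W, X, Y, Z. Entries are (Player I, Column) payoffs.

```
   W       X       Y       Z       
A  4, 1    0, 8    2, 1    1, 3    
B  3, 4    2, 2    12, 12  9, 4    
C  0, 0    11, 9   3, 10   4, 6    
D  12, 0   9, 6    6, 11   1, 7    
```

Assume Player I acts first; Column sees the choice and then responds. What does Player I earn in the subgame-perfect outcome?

Backward induction with Player I moving first.
- A: BR = X, leader payoff 0.
- B: BR = Y, leader payoff 12.
- C: BR = Y, leader payoff 3.
- D: BR = Y, leader payoff 6.
Player I's induced payoffs are 0, 12, 3, 6, so Player I commits to B. Subgame-perfect outcome: (B, Y) with payoffs (12, 12).

12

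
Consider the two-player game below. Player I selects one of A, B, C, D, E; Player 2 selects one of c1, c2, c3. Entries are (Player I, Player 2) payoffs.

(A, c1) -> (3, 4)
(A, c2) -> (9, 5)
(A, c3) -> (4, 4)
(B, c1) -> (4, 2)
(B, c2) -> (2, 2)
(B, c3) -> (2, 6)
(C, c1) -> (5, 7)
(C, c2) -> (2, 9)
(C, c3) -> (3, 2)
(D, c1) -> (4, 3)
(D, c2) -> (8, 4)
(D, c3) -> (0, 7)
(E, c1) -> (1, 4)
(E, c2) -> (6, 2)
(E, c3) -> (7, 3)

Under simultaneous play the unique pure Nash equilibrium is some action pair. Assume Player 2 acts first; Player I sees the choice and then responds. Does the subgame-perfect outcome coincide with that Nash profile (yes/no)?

no

Player I best-responds to each possible Player 2 move:
- c1 → Player I plays C (best of 3, 4, 5, 4, 1); Player 2 gets 7.
- c2 → Player I plays A (best of 9, 2, 2, 8, 6); Player 2 gets 5.
- c3 → Player I plays E (best of 4, 2, 3, 0, 7); Player 2 gets 3.
Among 7, 5, 3, the best is 7 at c1. Subgame-perfect outcome: (C, c1) with payoffs (5, 7).
Now find the simultaneous Nash equilibrium.
Player I's best replies: c1→C; c2→A; c3→E.
Player 2's best replies: A→c2; B→c3; C→c2; D→c3; E→c1.
Only (A, c2) has each player best-responding; Nash payoffs (9, 5).
Sequential outcome (C, c1) differs from the Nash profile (A, c2).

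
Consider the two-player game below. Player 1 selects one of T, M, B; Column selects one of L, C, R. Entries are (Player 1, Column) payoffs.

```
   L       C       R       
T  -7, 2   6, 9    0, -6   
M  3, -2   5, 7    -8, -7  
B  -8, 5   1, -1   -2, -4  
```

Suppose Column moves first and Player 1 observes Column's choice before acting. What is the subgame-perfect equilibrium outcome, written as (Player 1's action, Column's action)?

(T, C)

Backward induction with Column moving first.
- L: BR = M, leader payoff -2.
- C: BR = T, leader payoff 9.
- R: BR = T, leader payoff -6.
Among -2, 9, -6, the best is 9 at C. Subgame-perfect outcome: (T, C) with payoffs (6, 9).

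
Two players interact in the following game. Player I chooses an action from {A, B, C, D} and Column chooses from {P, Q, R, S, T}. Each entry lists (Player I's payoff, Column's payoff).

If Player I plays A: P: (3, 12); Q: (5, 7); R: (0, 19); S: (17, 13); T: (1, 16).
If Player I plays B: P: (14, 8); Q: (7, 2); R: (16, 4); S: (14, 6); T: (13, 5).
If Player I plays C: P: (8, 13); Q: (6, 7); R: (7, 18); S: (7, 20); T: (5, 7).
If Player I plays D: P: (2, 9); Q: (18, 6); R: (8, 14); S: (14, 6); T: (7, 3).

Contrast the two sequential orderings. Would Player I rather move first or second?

If Player I leads: Column's best replies are A→R, B→P, C→S, D→R; Player I's induced payoffs 0, 14, 7, 8; outcome (B, P), payoffs (14, 8).
If Column leads: Player I's best replies are P→B, Q→D, R→B, S→A, T→B; Column's induced payoffs 8, 6, 4, 13, 5; outcome (A, S), payoffs (17, 13).
Player I gets 14 moving first and 17 moving second, so Player I prefers to move second.

second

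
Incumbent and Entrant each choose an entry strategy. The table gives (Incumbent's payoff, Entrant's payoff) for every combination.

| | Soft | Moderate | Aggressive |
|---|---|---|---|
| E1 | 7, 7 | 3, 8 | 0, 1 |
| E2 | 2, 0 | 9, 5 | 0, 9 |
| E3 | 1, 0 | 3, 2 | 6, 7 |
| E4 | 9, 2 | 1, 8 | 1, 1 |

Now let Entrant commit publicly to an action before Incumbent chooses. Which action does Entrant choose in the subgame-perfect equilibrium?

Aggressive

Solve by backward induction (Entrant leads).
- Soft: BR = E4, leader payoff 2.
- Moderate: BR = E2, leader payoff 5.
- Aggressive: BR = E3, leader payoff 7.
Maximizing over 2, 5, 7, Entrant chooses Aggressive. Subgame-perfect outcome: (E3, Aggressive) with payoffs (6, 7).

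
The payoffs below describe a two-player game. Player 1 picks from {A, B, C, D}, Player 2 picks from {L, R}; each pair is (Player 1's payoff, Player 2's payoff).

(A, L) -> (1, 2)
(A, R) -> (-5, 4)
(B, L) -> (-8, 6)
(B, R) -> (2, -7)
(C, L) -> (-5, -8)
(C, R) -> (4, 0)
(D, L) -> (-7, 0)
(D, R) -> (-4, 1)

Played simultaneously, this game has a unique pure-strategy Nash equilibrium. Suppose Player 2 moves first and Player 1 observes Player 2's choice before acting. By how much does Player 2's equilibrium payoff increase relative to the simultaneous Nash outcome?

2

Player 1 best-responds to each possible Player 2 move:
- L → Player 1 plays A (best of 1, -8, -5, -7); Player 2 gets 2.
- R → Player 1 plays C (best of -5, 2, 4, -4); Player 2 gets 0.
Maximizing over 2, 0, Player 2 chooses L. Subgame-perfect outcome: (A, L) with payoffs (1, 2).
Under simultaneous play:
Player 1's best replies: L→A; R→C.
Player 2's best replies: A→R; B→L; C→R; D→R.
Only (C, R) has each player best-responding; Nash payoffs (4, 0).
Player 2's commitment gain: 2 − 0 = 2.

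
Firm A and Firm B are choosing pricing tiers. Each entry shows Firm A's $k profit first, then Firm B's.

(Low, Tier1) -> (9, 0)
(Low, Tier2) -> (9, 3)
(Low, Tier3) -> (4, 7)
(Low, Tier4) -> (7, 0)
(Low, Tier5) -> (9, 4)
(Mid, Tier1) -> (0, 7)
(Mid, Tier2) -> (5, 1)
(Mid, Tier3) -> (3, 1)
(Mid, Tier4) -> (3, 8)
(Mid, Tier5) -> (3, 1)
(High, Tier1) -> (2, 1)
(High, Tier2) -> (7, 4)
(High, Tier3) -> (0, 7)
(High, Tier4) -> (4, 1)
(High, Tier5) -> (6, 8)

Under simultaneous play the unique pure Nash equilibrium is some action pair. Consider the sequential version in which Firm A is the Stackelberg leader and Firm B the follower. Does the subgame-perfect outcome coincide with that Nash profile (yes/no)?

no

Firm B best-responds to each possible Firm A move:
- Low: Firm B compares 0, 3, 7, 0, 4 and picks Tier3; Firm A would get 4.
- Mid: Firm B compares 7, 1, 1, 8, 1 and picks Tier4; Firm A would get 3.
- High: Firm B compares 1, 4, 7, 1, 8 and picks Tier5; Firm A would get 6.
Among 4, 3, 6, the best is 6 at High. Subgame-perfect outcome: (High, Tier5) with payoffs (6, 8).
For the simultaneous game, intersect best replies.
Firm A's best replies: Tier1→Low; Tier2→Low; Tier3→Low; Tier4→Low; Tier5→Low.
Firm B's best replies: Low→Tier3; Mid→Tier4; High→Tier5.
The unique mutual best reply is (Low, Tier3), giving (4, 7).
Sequential outcome (High, Tier5) differs from the Nash profile (Low, Tier3).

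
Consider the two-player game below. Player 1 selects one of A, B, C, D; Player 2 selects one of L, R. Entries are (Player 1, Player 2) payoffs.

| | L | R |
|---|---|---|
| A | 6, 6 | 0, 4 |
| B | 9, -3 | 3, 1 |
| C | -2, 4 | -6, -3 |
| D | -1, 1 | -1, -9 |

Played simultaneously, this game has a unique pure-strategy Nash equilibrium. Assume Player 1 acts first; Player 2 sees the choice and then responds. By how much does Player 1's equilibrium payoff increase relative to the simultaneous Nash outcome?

Solve by backward induction (Player 1 leads).
- A: BR = L, leader payoff 6.
- B: BR = R, leader payoff 3.
- C: BR = L, leader payoff -2.
- D: BR = L, leader payoff -1.
Maximizing over 6, 3, -2, -1, Player 1 chooses A. Subgame-perfect outcome: (A, L) with payoffs (6, 6).
For the simultaneous game, intersect best replies.
Player 1's best replies: L→B; R→B.
Player 2's best replies: A→L; B→R; C→L; D→L.
Only (B, R) has each player best-responding; Nash payoffs (3, 1).
Player 1's commitment gain: 6 − 3 = 3.

3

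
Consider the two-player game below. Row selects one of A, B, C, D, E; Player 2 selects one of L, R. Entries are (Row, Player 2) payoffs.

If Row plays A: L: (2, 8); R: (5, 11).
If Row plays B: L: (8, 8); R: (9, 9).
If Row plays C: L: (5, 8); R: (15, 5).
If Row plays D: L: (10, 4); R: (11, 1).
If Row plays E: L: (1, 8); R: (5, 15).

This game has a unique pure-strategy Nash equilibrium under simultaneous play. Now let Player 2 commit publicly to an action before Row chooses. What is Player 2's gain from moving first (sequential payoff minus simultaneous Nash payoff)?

1

Row best-responds to each possible Player 2 move:
- L → Row plays D (best of 2, 8, 5, 10, 1); Player 2 gets 4.
- R → Row plays C (best of 5, 9, 15, 11, 5); Player 2 gets 5.
Player 2's induced payoffs are 4, 5, so Player 2 commits to R. Subgame-perfect outcome: (C, R) with payoffs (15, 5).
For the simultaneous game, intersect best replies.
Row's best replies: L→D; R→C.
Player 2's best replies: A→R; B→R; C→L; D→L; E→R.
The unique mutual best reply is (D, L), giving (10, 4).
Player 2's commitment gain: 5 − 4 = 1.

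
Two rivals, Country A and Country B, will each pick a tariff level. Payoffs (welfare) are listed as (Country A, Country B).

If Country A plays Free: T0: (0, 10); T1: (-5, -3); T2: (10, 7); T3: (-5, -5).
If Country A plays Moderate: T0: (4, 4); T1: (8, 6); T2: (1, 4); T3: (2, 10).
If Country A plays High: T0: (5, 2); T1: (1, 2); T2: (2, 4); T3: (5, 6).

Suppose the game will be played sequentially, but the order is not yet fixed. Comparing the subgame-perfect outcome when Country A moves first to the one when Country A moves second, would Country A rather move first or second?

second

If Country A leads: Country B's best replies are Free→T0, Moderate→T3, High→T3; Country A's induced payoffs 0, 2, 5; outcome (High, T3), payoffs (5, 6).
If Country B leads: Country A's best replies are T0→High, T1→Moderate, T2→Free, T3→High; Country B's induced payoffs 2, 6, 7, 6; outcome (Free, T2), payoffs (10, 7).
Country A gets 5 moving first and 10 moving second, so Country A prefers to move second.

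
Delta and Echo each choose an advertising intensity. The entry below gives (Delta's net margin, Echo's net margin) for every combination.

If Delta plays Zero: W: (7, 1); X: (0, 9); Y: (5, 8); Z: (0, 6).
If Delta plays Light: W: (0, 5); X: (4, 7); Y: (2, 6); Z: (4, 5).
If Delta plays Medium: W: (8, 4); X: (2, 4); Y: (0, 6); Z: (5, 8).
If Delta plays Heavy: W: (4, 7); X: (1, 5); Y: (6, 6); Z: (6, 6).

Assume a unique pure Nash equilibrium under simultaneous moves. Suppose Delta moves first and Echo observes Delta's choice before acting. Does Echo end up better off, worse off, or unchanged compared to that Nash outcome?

better off

Solve by backward induction (Delta leads).
- Zero: BR = X, leader payoff 0.
- Light: BR = X, leader payoff 4.
- Medium: BR = Z, leader payoff 5.
- Heavy: BR = W, leader payoff 4.
Maximizing over 0, 4, 5, 4, Delta chooses Medium. Subgame-perfect outcome: (Medium, Z) with payoffs (5, 8).
For the simultaneous game, intersect best replies.
Delta's best replies: W→Medium; X→Light; Y→Heavy; Z→Heavy.
Echo's best replies: Zero→X; Light→X; Medium→Z; Heavy→W.
Only (Light, X) has each player best-responding; Nash payoffs (4, 7).
Echo earns 8 sequentially versus 7 at the Nash outcome: better off.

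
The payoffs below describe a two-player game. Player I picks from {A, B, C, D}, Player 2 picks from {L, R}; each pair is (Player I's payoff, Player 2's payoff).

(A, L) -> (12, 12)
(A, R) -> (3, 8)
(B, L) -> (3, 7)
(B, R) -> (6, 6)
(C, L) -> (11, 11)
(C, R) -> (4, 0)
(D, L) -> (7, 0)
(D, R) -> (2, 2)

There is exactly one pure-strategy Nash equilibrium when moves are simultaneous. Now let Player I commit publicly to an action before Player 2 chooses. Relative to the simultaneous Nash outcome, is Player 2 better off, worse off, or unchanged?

unchanged

Backward induction with Player I moving first.
- A → Player 2 plays L (best of 12, 8); Player I gets 12.
- B → Player 2 plays L (best of 7, 6); Player I gets 3.
- C → Player 2 plays L (best of 11, 0); Player I gets 11.
- D → Player 2 plays R (best of 0, 2); Player I gets 2.
Among 12, 3, 11, 2, the best is 12 at A. Subgame-perfect outcome: (A, L) with payoffs (12, 12).
For the simultaneous game, intersect best replies.
Player I's best replies: L→A; R→B.
Player 2's best replies: A→L; B→L; C→L; D→R.
The unique mutual best reply is (A, L), giving (12, 12).
Player 2 earns 12 sequentially versus 12 at the Nash outcome: unchanged.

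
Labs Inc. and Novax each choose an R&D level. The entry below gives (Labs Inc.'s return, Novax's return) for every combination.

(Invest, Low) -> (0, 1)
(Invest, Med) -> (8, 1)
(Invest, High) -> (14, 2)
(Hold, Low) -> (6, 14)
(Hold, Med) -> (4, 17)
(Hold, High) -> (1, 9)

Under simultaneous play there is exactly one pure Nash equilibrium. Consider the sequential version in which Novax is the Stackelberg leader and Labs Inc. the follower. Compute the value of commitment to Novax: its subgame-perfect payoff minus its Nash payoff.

12

Work backward from Labs Inc.'s decision.
- Low → Labs Inc. plays Hold (best of 0, 6); Novax gets 14.
- Med → Labs Inc. plays Invest (best of 8, 4); Novax gets 1.
- High → Labs Inc. plays Invest (best of 14, 1); Novax gets 2.
Among 14, 1, 2, the best is 14 at Low. Subgame-perfect outcome: (Hold, Low) with payoffs (6, 14).
For the simultaneous game, intersect best replies.
Labs Inc.'s best replies: Low→Hold; Med→Invest; High→Invest.
Novax's best replies: Invest→High; Hold→Med.
Only (Invest, High) has each player best-responding; Nash payoffs (14, 2).
Novax's commitment gain: 14 − 2 = 12.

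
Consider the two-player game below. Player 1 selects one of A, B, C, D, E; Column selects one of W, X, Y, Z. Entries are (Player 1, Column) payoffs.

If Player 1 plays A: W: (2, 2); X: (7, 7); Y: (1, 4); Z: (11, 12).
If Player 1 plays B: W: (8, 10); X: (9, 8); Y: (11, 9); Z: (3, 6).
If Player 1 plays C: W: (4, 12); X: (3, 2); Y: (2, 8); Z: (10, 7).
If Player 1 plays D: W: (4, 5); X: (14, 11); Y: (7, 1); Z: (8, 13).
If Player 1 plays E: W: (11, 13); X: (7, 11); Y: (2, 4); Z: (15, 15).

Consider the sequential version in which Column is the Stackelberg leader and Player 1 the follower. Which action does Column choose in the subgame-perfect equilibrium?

Z

Work backward from Player 1's decision.
- W: Player 1 compares 2, 8, 4, 4, 11 and picks E; Column would get 13.
- X: Player 1 compares 7, 9, 3, 14, 7 and picks D; Column would get 11.
- Y: Player 1 compares 1, 11, 2, 7, 2 and picks B; Column would get 9.
- Z: Player 1 compares 11, 3, 10, 8, 15 and picks E; Column would get 15.
Column's induced payoffs are 13, 11, 9, 15, so Column commits to Z. Subgame-perfect outcome: (E, Z) with payoffs (15, 15).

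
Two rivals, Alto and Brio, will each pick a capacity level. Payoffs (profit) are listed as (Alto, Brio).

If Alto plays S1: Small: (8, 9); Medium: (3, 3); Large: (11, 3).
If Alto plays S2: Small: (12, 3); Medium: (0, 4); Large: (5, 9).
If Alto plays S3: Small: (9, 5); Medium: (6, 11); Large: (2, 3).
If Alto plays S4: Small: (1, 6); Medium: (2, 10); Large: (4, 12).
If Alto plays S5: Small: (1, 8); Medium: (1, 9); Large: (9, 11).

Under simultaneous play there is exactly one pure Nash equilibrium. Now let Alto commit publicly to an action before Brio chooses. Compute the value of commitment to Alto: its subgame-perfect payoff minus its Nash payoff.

3

Solve by backward induction (Alto leads).
- S1 → Brio plays Small (best of 9, 3, 3); Alto gets 8.
- S2 → Brio plays Large (best of 3, 4, 9); Alto gets 5.
- S3 → Brio plays Medium (best of 5, 11, 3); Alto gets 6.
- S4 → Brio plays Large (best of 6, 10, 12); Alto gets 4.
- S5 → Brio plays Large (best of 8, 9, 11); Alto gets 9.
Alto's induced payoffs are 8, 5, 6, 4, 9, so Alto commits to S5. Subgame-perfect outcome: (S5, Large) with payoffs (9, 11).
Now find the simultaneous Nash equilibrium.
Alto's best replies: Small→S2; Medium→S3; Large→S1.
Brio's best replies: S1→Small; S2→Large; S3→Medium; S4→Large; S5→Large.
The unique mutual best reply is (S3, Medium), giving (6, 11).
Alto's commitment gain: 9 − 6 = 3.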